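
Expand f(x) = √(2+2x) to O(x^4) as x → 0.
sqrt(2) + sqrt(2)*x/2 - sqrt(2)*x**2/8 + sqrt(2)*x**3/16 + O(x**4)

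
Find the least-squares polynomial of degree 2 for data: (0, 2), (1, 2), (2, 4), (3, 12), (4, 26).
86/35 + (-137/35)x + (17/7)x²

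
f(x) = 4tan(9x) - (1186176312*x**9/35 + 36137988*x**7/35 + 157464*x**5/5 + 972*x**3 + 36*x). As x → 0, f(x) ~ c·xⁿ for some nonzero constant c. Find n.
11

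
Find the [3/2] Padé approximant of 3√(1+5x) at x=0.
(375*x**3/32 + 675*x**2/16 + 45*x/2 + 3)/(75*x**2/16 + 5*x + 1)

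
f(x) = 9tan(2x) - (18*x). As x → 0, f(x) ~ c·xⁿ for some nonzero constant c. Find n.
3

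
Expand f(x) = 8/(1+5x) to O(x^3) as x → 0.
8 - 40*x + 200*x**2 + O(x**3)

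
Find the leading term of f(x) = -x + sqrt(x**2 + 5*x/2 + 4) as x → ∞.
5/4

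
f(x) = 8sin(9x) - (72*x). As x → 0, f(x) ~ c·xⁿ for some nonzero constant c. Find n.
3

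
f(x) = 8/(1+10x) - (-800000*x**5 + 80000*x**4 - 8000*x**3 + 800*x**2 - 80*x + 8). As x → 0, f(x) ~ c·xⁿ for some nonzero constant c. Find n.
6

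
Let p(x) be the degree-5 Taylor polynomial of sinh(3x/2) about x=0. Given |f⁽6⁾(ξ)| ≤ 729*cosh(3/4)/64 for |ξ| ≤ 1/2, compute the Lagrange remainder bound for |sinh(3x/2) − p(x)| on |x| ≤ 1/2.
81*cosh(3/4)/327680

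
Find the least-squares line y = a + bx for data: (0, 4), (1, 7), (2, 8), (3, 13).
a = 19/5, b = 14/5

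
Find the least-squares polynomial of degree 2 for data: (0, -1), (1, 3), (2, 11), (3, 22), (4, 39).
-6/7 + (113/70)x + (29/14)x²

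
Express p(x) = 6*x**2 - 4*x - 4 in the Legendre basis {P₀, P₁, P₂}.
(-2)P₀ + (-4)P₁ + (4)P₂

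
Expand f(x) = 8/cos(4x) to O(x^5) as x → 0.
8 + 64*x**2 + 1280*x**4/3 + O(x**5)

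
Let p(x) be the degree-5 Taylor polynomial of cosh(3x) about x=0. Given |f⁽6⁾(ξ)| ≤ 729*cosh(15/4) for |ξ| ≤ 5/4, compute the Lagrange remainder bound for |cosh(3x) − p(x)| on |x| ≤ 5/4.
253125*cosh(15/4)/65536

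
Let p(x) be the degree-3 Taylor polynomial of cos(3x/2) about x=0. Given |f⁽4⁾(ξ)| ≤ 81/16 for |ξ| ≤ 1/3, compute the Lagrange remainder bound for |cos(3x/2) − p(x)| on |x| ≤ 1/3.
1/384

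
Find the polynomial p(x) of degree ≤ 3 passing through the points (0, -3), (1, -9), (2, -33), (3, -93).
-3*x**3 - 3*x - 3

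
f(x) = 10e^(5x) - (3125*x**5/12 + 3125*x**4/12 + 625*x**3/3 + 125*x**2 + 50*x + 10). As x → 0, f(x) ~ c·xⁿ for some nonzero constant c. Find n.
6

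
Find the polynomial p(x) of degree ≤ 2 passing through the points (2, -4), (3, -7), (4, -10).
2 - 3*x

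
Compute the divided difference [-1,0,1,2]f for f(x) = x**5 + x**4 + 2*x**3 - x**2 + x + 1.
9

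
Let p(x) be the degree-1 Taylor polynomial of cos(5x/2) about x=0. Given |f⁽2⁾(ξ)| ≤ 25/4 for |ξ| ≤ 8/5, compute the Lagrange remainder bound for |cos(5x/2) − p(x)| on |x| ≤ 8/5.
8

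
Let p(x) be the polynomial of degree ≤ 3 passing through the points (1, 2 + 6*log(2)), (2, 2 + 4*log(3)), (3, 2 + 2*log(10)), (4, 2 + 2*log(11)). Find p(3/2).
2 + log(54*11**(1/8)*2**(1/4)*3**(3/4)*5**(3/8)/5)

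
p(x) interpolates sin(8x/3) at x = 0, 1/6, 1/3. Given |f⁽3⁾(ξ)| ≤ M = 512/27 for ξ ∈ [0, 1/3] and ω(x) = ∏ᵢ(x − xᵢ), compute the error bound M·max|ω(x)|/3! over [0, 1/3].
64*sqrt(3)/19683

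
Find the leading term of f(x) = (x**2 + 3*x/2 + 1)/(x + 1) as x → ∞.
x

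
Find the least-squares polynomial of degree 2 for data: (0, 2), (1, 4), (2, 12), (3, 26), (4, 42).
58/35 + (17/35)x + (17/7)x²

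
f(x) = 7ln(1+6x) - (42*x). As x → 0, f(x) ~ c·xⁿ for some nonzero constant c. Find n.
2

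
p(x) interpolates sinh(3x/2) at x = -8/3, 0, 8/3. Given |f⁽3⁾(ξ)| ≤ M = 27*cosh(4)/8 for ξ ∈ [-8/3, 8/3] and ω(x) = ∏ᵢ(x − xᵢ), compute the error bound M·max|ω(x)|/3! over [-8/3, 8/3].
64*sqrt(3)*cosh(4)/27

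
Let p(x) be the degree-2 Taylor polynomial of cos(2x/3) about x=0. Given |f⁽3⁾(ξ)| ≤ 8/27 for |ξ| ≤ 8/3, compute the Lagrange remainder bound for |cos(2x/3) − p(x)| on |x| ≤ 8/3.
2048/2187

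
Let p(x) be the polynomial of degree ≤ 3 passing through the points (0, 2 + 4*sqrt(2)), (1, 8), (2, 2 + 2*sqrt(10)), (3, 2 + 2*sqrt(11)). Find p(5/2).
1/8 + sqrt(2)/4 + 5*sqrt(11)/8 + 15*sqrt(10)/8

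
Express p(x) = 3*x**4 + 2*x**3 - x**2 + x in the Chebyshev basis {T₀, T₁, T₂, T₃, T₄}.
(5/8)T₀ + (5/2)T₁ + T₂ + (1/2)T₃ + (3/8)T₄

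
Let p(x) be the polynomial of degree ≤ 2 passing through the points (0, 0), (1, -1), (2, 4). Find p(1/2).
-5/4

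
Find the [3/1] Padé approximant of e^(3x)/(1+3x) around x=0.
(99*x**3/16 + 9*x**2/2 + 27*x/8 + 1)/(27*x/8 + 1)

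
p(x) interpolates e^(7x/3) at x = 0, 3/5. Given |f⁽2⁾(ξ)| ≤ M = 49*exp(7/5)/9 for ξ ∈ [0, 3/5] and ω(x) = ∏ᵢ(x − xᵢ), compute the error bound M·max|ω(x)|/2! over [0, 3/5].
49*exp(7/5)/200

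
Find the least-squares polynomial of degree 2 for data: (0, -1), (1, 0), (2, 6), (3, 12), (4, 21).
-46/35 + (36/35)x + (8/7)x²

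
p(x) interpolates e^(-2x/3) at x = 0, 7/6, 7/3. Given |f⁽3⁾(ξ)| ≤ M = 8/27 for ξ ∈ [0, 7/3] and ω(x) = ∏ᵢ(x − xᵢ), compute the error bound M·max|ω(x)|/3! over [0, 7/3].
343*sqrt(3)/19683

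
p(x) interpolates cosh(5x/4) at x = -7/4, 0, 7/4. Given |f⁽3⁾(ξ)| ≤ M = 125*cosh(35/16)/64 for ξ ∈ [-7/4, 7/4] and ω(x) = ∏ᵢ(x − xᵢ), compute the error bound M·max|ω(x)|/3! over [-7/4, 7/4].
42875*sqrt(3)*cosh(35/16)/110592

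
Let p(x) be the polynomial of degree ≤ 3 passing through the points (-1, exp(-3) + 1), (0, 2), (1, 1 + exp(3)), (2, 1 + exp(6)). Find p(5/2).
(-5 + (-35*exp(3) + 37 + 35*exp(6))*exp(3))*exp(-3)/16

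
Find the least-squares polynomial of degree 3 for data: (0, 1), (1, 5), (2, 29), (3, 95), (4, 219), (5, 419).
74/63 + (-629/378)x + (235/126)x² + (82/27)x³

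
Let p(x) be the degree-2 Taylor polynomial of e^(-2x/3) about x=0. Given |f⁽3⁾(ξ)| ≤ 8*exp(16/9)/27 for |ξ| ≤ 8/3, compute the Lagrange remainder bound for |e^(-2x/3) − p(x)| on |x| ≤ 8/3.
2048*exp(16/9)/2187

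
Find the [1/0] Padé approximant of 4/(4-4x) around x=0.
x + 1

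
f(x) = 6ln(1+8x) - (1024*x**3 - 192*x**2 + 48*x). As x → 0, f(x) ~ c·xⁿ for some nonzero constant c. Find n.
4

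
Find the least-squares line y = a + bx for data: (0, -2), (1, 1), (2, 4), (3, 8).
a = -11/5, b = 33/10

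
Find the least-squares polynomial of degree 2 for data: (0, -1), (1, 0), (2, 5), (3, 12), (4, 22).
-8/7 + (3/35)x + (10/7)x²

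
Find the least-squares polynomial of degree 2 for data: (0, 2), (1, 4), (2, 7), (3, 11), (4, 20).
82/35 + (1/70)x + (15/14)x²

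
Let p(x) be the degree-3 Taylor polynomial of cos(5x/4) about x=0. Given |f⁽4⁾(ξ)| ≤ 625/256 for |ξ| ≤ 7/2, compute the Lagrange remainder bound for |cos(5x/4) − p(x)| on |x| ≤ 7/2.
1500625/98304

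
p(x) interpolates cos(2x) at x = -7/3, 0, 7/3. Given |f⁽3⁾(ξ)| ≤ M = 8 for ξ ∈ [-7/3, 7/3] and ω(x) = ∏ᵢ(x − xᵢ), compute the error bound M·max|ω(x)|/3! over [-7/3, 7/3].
2744*sqrt(3)/729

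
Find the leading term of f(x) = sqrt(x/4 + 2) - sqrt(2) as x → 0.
sqrt(2)*x/16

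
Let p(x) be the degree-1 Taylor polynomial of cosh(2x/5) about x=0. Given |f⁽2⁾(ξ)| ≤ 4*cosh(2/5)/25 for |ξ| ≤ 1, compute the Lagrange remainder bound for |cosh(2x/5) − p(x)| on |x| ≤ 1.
2*cosh(2/5)/25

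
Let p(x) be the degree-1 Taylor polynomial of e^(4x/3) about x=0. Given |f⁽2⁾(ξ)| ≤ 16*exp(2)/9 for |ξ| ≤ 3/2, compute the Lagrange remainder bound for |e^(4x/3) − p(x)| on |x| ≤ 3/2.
2*exp(2)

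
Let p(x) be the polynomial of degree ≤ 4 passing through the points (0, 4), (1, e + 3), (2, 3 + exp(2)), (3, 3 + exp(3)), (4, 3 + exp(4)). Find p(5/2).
-5*exp(4)/128 - 5*e/32 + 387/128 + 45*exp(2)/64 + 15*exp(3)/32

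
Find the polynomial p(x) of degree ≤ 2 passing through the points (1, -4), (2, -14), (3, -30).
-3*x**2 - x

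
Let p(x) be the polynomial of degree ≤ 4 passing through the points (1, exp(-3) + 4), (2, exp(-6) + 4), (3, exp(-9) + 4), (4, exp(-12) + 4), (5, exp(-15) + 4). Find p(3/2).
(-70*exp(6) - 5 + 28*exp(3) + 140*exp(9) + 35*exp(12) + 512*exp(15))*exp(-15)/128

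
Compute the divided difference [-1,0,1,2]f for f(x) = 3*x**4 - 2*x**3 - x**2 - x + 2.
4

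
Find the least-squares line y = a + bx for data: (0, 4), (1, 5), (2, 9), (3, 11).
a = 7/2, b = 5/2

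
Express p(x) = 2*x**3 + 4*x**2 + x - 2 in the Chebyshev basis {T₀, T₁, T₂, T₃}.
(5/2)T₁ + (2)T₂ + (1/2)T₃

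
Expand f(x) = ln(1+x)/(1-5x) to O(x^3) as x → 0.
x + 9*x**2/2 + O(x**3)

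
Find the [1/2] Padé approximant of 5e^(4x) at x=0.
(20*x/3 + 5)/(8*x**2/3 - 8*x/3 + 1)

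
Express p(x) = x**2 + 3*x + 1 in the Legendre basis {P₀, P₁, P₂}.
(4/3)P₀ + (3)P₁ + (2/3)P₂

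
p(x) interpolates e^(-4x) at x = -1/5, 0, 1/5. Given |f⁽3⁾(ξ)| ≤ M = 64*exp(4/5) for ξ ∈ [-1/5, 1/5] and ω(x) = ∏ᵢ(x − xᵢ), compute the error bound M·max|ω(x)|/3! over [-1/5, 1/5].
64*sqrt(3)*exp(4/5)/3375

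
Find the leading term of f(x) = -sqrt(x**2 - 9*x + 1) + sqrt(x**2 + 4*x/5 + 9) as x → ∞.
49/10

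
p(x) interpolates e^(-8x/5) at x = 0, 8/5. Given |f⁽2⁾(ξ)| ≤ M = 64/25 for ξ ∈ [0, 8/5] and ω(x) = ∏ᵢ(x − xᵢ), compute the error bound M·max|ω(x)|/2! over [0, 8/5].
512/625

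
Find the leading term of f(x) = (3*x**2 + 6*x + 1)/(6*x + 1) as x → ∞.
x/2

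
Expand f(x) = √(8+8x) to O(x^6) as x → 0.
2*sqrt(2) + sqrt(2)*x - sqrt(2)*x**2/4 + sqrt(2)*x**3/8 - 5*sqrt(2)*x**4/64 + 7*sqrt(2)*x**5/128 + O(x**6)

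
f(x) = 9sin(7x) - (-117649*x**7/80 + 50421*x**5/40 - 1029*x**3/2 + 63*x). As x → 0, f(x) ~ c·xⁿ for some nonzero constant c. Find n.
9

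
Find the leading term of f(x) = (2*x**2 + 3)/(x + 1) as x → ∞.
2*x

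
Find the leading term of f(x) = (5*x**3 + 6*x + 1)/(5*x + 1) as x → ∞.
x**2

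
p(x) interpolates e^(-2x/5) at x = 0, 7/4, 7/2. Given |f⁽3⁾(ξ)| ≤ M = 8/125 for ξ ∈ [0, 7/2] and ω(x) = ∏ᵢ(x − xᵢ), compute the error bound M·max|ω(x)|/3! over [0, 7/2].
343*sqrt(3)/27000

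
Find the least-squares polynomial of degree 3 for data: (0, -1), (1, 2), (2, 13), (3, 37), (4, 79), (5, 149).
-73/63 + (877/378)x + (53/252)x² + (115/108)x³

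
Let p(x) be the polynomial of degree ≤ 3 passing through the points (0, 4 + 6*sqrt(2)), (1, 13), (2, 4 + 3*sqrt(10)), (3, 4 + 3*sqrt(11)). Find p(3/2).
-3*sqrt(11)/16 - 3*sqrt(2)/8 + 27*sqrt(10)/16 + 145/16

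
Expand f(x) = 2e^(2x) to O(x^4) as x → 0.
2 + 4*x + 4*x**2 + 8*x**3/3 + O(x**4)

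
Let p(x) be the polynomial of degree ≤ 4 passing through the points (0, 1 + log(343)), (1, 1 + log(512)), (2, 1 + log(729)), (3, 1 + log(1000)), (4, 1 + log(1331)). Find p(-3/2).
1 + log(2674547297698374264627183411732207537069567390474128814152676841976093056220135929130377352411751*11**(49/128)*3**(7/32)*5**(29/32)*7**(9/128)/251084069415467230553431576928306656644094217778561380515840000000000000000000000000000000000000)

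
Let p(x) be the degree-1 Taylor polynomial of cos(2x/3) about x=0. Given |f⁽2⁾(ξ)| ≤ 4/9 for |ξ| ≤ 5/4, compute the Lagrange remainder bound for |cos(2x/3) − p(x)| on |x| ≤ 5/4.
25/72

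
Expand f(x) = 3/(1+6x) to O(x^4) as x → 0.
3 - 18*x + 108*x**2 - 648*x**3 + O(x**4)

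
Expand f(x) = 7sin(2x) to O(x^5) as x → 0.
14*x - 28*x**3/3 + O(x**5)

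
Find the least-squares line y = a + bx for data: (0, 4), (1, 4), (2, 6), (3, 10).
a = 3, b = 2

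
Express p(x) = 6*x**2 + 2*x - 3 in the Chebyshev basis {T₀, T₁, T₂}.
(2)T₁ + (3)T₂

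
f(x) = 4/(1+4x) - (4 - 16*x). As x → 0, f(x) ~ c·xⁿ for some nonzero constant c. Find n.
2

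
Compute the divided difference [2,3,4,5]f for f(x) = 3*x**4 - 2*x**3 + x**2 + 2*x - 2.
40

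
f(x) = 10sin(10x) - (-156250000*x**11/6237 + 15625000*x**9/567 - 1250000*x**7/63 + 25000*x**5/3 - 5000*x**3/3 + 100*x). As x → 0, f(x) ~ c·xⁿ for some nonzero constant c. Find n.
13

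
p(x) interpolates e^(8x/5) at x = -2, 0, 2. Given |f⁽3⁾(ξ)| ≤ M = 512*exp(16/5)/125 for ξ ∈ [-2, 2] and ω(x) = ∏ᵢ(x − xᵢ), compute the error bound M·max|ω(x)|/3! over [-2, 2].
4096*sqrt(3)*exp(16/5)/3375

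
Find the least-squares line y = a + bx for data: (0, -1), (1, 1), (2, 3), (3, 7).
a = -7/5, b = 13/5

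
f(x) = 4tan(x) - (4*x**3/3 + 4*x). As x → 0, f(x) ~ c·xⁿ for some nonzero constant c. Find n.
5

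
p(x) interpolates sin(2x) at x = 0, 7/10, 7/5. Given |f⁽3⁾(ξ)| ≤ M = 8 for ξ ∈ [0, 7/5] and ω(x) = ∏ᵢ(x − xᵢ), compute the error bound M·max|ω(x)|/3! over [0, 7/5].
343*sqrt(3)/3375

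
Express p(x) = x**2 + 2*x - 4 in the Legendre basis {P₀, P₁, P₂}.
(-11/3)P₀ + (2)P₁ + (2/3)P₂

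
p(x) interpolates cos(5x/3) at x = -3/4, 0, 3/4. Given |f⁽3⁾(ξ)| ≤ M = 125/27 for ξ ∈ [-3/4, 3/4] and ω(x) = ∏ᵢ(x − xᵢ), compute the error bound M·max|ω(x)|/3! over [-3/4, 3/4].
125*sqrt(3)/1728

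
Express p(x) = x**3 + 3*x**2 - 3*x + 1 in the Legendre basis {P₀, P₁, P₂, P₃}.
(2)P₀ + (-12/5)P₁ + (2)P₂ + (2/5)P₃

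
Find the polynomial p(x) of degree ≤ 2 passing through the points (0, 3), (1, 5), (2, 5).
-x**2 + 3*x + 3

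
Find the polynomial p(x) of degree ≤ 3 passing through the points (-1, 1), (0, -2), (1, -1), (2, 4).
2*x**2 - x - 2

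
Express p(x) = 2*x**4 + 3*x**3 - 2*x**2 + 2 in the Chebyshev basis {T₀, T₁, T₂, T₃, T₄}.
(7/4)T₀ + (9/4)T₁ + (3/4)T₃ + (1/4)T₄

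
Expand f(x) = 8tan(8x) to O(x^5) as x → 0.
64*x + 4096*x**3/3 + O(x**5)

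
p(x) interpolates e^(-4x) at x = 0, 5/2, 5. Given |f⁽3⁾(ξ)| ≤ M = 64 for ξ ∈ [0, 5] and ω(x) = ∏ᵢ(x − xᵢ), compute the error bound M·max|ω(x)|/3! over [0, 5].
1000*sqrt(3)/27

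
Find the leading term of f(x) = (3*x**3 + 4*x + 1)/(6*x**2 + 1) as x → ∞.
x/2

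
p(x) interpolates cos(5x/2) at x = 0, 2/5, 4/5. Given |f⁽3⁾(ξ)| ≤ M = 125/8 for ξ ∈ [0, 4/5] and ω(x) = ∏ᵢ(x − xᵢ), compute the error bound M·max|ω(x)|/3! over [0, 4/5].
sqrt(3)/27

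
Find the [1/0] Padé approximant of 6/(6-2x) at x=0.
x/3 + 1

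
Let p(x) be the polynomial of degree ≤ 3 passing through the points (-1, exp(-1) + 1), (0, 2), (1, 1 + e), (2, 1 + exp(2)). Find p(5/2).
(-5 + e*(-35*e + 37 + 35*exp(2)))*exp(-1)/16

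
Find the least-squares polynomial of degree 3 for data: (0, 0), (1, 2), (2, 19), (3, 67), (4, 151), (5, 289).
1/42 + (-649/252)x + (197/84)x² + (35/18)x³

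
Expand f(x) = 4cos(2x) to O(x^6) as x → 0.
4 - 8*x**2 + 8*x**4/3 + O(x**6)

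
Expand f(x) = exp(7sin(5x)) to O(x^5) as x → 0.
1 + 35*x + 1225*x**2/2 + 7000*x**3 + 459375*x**4/8 + O(x**5)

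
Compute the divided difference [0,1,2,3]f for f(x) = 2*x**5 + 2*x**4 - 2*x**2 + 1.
62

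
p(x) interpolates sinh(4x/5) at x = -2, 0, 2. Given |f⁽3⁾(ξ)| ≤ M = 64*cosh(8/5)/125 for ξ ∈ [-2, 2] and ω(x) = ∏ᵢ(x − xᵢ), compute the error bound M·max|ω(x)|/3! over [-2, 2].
512*sqrt(3)*cosh(8/5)/3375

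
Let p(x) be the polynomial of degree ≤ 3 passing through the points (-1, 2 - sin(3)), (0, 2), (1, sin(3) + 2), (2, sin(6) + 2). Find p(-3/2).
-7*sin(3)/8 - 5*sin(6)/16 + 2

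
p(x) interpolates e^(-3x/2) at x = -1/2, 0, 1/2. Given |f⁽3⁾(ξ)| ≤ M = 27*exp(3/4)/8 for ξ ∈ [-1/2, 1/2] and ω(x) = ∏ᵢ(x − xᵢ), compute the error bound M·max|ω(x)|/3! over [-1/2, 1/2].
sqrt(3)*exp(3/4)/64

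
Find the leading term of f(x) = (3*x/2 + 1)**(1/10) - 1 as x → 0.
3*x/20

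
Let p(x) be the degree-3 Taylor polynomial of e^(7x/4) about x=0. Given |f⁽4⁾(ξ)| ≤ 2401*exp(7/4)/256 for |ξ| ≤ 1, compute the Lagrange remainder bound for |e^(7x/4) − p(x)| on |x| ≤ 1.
2401*exp(7/4)/6144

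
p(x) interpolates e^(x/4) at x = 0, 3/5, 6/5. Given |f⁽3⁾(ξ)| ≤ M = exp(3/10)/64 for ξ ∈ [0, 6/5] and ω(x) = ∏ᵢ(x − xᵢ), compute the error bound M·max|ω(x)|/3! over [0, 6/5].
sqrt(3)*exp(3/10)/8000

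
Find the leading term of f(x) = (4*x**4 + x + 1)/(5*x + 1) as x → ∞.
4*x**3/5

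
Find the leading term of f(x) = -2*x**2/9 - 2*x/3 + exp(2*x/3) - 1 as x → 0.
4*x**3/81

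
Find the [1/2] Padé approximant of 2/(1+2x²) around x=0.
2/(2*x**2 + 1)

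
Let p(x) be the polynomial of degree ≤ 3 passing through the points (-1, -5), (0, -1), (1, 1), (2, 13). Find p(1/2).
-1/2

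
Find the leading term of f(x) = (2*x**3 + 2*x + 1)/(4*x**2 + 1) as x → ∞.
x/2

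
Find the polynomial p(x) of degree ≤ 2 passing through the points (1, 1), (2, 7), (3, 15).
x**2 + 3*x - 3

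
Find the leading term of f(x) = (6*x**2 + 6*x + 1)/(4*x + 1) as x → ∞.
3*x/2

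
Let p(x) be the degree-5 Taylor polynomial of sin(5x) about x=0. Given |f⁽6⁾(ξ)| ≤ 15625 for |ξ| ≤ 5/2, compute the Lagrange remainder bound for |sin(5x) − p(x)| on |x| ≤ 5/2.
48828125/9216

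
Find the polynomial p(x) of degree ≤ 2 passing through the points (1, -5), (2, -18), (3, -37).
-3*x**2 - 4*x + 2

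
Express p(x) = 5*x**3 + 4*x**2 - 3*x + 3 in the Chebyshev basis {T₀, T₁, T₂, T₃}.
(5)T₀ + (3/4)T₁ + (2)T₂ + (5/4)T₃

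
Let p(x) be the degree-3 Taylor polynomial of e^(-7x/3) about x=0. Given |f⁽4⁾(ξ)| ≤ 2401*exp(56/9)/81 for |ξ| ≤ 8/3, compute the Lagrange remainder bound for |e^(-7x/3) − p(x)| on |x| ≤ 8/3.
1229312*exp(56/9)/19683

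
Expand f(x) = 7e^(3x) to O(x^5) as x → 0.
7 + 21*x + 63*x**2/2 + 63*x**3/2 + 189*x**4/8 + O(x**5)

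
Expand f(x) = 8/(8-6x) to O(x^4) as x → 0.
1 + 3*x/4 + 9*x**2/16 + 27*x**3/64 + O(x**4)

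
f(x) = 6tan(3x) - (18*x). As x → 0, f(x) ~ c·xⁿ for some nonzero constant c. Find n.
3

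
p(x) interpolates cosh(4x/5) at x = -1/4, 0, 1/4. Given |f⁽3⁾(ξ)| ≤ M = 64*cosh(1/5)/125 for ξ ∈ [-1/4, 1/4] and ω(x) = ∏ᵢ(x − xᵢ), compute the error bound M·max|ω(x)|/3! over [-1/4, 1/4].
sqrt(3)*cosh(1/5)/3375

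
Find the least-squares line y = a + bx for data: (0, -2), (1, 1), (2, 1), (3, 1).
a = -11/10, b = 9/10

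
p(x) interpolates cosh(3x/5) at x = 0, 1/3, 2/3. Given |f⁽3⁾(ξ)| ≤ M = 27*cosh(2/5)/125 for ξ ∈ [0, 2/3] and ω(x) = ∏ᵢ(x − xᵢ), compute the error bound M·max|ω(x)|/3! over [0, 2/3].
sqrt(3)*cosh(2/5)/3375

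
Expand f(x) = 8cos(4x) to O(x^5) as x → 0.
8 - 64*x**2 + 256*x**4/3 + O(x**5)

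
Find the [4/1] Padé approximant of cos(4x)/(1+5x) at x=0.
(32*x**4/3 - 8*x**2 + 1)/(5*x + 1)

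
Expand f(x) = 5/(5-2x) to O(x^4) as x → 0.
1 + 2*x/5 + 4*x**2/25 + 8*x**3/125 + O(x**4)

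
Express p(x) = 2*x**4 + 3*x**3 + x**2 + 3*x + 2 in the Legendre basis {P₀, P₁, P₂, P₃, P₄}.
(41/15)P₀ + (24/5)P₁ + (38/21)P₂ + (6/5)P₃ + (16/35)P₄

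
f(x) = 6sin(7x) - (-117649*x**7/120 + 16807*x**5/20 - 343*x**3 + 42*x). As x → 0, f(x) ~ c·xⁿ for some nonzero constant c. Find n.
9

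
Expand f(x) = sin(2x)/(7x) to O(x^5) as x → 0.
2/7 - 4*x**2/21 + 4*x**4/105 + O(x**5)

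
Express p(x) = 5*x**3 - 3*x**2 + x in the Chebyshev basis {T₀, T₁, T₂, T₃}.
(-3/2)T₀ + (19/4)T₁ + (-3/2)T₂ + (5/4)T₃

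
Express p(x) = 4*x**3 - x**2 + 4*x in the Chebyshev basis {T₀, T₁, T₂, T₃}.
(-1/2)T₀ + (7)T₁ + (-1/2)T₂ + T₃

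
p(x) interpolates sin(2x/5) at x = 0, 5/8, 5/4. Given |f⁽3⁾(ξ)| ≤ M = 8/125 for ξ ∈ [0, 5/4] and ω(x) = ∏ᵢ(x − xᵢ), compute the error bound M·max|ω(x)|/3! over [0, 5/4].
sqrt(3)/1728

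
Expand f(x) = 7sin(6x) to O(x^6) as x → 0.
42*x - 252*x**3 + 2268*x**5/5 + O(x**6)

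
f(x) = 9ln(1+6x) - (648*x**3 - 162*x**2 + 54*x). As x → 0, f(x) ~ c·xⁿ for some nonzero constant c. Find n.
4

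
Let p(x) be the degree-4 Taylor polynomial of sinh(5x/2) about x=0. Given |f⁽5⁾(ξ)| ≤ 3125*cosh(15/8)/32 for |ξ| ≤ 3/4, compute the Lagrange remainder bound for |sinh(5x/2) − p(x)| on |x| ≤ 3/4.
50625*cosh(15/8)/262144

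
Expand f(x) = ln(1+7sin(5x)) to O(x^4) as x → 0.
35*x - 1225*x**2/2 + 84875*x**3/6 + O(x**4)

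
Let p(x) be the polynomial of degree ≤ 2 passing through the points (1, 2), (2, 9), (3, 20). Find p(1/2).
0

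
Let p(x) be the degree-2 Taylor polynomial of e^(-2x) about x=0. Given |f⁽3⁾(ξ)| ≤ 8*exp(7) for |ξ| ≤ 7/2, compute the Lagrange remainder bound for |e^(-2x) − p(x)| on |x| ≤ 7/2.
343*exp(7)/6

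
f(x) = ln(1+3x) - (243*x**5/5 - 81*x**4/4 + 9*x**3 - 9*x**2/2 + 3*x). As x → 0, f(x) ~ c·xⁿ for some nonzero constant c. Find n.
6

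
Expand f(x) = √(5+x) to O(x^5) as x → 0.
sqrt(5) + sqrt(5)*x/10 - sqrt(5)*x**2/200 + sqrt(5)*x**3/2000 - sqrt(5)*x**4/16000 + O(x**5)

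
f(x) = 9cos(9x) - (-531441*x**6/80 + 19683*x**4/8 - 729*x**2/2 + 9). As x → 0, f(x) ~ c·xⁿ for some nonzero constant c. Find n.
8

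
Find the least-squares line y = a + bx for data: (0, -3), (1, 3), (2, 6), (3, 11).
a = -5/2, b = 9/2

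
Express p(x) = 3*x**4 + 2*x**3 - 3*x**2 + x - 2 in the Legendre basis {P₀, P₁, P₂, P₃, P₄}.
(-12/5)P₀ + (11/5)P₁ + (-2/7)P₂ + (4/5)P₃ + (24/35)P₄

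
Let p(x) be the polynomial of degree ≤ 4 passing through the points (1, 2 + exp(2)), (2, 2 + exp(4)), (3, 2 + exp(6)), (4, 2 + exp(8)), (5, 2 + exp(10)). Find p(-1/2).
-385*exp(8)/32 - 693*exp(4)/32 + 2 + 1155*exp(2)/128 + 1485*exp(6)/64 + 315*exp(10)/128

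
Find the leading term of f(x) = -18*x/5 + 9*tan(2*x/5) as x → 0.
24*x**3/125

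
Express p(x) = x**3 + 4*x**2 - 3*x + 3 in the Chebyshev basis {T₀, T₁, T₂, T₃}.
(5)T₀ + (-9/4)T₁ + (2)T₂ + (1/4)T₃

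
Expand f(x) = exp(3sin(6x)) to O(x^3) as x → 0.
1 + 18*x + 162*x**2 + O(x**3)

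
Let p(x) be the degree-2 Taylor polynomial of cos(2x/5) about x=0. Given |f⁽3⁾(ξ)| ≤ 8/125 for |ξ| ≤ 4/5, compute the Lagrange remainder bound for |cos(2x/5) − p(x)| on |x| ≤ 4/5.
256/46875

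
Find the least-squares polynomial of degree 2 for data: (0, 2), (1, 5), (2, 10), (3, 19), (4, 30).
72/35 + (9/7)x + (10/7)x²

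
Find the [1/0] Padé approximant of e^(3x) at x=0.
3*x + 1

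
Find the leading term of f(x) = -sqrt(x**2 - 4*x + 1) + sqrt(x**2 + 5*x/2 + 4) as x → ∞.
13/4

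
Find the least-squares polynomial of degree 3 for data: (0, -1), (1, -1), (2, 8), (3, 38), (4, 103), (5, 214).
-62/63 + (-103/378)x + (-467/252)x² + (227/108)x³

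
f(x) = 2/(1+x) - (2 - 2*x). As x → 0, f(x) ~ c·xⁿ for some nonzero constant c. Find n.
2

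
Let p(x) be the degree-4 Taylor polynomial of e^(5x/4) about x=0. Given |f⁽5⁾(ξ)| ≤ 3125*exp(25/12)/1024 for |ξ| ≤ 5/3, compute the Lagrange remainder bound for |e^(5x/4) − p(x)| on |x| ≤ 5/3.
1953125*exp(25/12)/5971968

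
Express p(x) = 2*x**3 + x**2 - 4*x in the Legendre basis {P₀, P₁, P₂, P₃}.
(1/3)P₀ + (-14/5)P₁ + (2/3)P₂ + (4/5)P₃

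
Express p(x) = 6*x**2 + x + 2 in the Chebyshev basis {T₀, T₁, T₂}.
(5)T₀ + T₁ + (3)T₂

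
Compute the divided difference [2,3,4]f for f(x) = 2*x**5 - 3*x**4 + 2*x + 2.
405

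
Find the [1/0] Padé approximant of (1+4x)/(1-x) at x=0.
5*x + 1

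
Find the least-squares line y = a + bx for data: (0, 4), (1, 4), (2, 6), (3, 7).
a = 18/5, b = 11/10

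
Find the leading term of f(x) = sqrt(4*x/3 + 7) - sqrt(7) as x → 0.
2*sqrt(7)*x/21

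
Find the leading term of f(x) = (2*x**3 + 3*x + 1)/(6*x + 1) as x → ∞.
x**2/3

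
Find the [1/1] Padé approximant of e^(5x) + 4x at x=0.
(137*x/18 + 1)/(1 - 25*x/18)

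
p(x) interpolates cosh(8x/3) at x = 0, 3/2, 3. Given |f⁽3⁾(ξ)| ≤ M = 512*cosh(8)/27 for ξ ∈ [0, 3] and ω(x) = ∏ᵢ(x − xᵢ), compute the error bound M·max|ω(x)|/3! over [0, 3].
64*sqrt(3)*cosh(8)/27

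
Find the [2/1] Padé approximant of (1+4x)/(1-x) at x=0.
(4*x + 1)/(1 - x)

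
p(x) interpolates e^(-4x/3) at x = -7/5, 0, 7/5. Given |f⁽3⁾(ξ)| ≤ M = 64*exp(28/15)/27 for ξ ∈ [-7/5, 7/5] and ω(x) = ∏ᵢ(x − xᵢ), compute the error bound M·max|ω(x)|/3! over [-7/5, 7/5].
21952*sqrt(3)*exp(28/15)/91125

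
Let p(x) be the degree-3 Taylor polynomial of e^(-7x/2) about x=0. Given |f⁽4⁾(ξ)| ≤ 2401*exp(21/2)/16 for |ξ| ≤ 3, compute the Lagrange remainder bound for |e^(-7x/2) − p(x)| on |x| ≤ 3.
64827*exp(21/2)/128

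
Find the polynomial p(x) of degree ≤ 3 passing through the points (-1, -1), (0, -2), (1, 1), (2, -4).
-2*x**3 + 2*x**2 + 3*x - 2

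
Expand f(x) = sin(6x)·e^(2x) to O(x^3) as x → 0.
6*x + 12*x**2 + O(x**3)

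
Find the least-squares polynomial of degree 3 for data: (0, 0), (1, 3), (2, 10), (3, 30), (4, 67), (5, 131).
1/126 + (317/108)x + (-155/126)x² + (127/108)x³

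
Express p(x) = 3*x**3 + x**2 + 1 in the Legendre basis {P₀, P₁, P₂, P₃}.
(4/3)P₀ + (9/5)P₁ + (2/3)P₂ + (6/5)P₃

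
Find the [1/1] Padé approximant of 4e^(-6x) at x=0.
(4 - 12*x)/(3*x + 1)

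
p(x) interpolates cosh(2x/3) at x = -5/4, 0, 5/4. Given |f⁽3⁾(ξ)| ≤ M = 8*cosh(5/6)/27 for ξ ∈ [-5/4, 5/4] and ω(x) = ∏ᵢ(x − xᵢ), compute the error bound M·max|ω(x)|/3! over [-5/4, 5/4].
125*sqrt(3)*cosh(5/6)/5832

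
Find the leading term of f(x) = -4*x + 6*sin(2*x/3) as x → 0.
-8*x**3/27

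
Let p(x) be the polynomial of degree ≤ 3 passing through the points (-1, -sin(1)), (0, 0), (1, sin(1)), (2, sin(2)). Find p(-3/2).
-7*sin(1)/8 - 5*sin(2)/16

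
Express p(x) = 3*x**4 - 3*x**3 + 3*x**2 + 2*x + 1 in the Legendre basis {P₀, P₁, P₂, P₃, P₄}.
(13/5)P₀ + (1/5)P₁ + (26/7)P₂ + (-6/5)P₃ + (24/35)P₄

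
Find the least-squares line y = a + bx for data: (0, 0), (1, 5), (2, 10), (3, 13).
a = 2/5, b = 22/5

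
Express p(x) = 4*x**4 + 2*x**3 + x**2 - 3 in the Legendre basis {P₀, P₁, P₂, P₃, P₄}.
(-28/15)P₀ + (6/5)P₁ + (62/21)P₂ + (4/5)P₃ + (32/35)P₄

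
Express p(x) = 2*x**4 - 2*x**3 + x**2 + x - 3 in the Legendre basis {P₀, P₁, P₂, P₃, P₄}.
(-34/15)P₀ + (-1/5)P₁ + (38/21)P₂ + (-4/5)P₃ + (16/35)P₄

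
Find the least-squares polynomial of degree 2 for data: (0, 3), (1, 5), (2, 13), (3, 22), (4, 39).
106/35 + (3/70)x + (31/14)x²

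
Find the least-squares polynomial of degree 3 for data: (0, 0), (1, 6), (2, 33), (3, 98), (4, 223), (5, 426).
-1/14 + (81/28)x + (3/14)x² + (13/4)x³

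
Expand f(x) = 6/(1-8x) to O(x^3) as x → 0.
6 + 48*x + 384*x**2 + O(x**3)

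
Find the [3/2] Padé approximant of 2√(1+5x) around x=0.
(125*x**3/16 + 225*x**2/8 + 15*x + 2)/(75*x**2/16 + 5*x + 1)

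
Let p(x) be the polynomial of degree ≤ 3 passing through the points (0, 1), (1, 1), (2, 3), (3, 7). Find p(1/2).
3/4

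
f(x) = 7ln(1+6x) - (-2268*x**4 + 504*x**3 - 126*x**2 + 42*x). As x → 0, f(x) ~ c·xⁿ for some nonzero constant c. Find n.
5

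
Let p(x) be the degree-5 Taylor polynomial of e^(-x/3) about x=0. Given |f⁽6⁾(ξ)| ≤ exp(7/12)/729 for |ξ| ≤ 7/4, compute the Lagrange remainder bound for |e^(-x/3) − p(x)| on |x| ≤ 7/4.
117649*exp(7/12)/2149908480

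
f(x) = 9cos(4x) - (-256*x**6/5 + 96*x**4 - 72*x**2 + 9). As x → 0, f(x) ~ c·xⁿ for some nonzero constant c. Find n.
8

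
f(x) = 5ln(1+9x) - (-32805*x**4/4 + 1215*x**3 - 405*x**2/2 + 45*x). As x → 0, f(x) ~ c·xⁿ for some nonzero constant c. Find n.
5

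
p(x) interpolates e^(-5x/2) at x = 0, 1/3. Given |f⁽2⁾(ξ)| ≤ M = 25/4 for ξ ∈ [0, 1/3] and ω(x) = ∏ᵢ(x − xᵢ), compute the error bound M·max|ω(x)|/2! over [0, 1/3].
25/288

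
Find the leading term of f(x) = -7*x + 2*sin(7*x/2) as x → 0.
-343*x**3/24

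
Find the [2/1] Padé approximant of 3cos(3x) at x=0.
3 - 27*x**2/2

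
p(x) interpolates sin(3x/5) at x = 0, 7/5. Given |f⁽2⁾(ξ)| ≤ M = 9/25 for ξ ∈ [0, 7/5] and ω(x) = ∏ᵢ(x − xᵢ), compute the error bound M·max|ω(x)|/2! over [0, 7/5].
441/5000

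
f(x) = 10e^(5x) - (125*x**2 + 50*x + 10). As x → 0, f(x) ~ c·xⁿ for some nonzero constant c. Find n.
3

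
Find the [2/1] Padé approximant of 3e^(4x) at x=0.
(8*x**2 + 8*x + 3)/(1 - 4*x/3)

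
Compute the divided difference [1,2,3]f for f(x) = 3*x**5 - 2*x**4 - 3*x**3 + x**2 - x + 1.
203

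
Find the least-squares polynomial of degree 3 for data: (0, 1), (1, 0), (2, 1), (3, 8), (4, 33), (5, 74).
71/63 + (-79/189)x + (-239/126)x² + (53/54)x³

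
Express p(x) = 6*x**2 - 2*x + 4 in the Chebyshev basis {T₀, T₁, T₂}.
(7)T₀ + (-2)T₁ + (3)T₂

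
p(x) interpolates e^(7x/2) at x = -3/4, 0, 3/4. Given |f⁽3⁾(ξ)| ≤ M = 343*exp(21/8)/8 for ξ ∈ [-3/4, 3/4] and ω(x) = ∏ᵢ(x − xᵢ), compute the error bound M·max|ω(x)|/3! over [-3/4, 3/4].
343*sqrt(3)*exp(21/8)/512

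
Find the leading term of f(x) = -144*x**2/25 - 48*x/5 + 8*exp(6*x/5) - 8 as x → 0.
288*x**3/125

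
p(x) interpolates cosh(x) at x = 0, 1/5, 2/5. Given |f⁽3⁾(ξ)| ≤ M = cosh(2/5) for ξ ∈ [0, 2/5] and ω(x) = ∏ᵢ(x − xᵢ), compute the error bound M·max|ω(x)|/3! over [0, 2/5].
sqrt(3)*cosh(2/5)/3375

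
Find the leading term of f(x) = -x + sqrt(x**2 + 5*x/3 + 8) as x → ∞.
5/6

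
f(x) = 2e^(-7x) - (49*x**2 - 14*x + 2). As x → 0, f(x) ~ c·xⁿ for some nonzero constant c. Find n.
3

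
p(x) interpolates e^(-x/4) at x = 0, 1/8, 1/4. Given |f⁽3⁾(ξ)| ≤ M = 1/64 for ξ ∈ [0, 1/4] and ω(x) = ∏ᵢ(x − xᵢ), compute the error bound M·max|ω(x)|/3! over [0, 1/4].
sqrt(3)/884736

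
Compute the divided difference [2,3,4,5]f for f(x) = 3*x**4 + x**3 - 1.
43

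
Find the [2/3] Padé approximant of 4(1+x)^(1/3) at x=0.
(14*x**2/9 + 16*x/3 + 4)/(-x**3/162 + x**2/6 + x + 1)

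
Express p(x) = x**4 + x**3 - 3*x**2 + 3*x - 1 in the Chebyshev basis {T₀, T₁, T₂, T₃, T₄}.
(-17/8)T₀ + (15/4)T₁ - T₂ + (1/4)T₃ + (1/8)T₄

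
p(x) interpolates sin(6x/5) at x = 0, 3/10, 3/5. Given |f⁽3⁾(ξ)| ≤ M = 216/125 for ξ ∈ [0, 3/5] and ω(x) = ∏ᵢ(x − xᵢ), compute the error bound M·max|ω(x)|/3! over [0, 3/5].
27*sqrt(3)/15625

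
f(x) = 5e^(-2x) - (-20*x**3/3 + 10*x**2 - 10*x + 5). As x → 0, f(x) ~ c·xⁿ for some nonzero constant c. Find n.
4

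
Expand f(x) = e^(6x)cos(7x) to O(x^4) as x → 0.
1 + 6*x - 13*x**2/2 - 111*x**3 + O(x**4)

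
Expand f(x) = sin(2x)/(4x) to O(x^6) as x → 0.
1/2 - x**2/3 + x**4/15 + O(x**6)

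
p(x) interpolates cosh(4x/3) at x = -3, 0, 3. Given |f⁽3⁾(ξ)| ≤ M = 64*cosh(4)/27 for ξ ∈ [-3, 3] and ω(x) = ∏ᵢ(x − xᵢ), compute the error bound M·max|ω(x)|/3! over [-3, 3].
64*sqrt(3)*cosh(4)/27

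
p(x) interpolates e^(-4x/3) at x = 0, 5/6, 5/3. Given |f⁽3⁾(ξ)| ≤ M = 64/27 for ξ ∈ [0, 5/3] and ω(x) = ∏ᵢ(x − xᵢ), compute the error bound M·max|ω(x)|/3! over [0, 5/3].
1000*sqrt(3)/19683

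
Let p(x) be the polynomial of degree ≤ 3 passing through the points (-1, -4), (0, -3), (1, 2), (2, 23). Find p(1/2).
-7/4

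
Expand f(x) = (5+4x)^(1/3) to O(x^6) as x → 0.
5**(1/3) + 4*5**(1/3)*x/15 - 16*5**(1/3)*x**2/225 + 64*5**(1/3)*x**3/2025 - 512*5**(1/3)*x**4/30375 + 22528*5**(1/3)*x**5/2278125 + O(x**6)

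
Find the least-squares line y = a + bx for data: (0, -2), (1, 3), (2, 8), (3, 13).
a = -2, b = 5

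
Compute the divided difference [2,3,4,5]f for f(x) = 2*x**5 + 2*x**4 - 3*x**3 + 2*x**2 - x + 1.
275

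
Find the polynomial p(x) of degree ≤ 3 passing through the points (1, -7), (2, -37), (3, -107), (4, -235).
-3*x**3 - 2*x**2 - 3*x + 1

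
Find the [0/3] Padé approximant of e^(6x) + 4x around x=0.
1/(-676*x**3 + 82*x**2 - 10*x + 1)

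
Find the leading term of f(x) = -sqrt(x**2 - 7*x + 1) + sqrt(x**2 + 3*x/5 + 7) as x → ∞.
19/5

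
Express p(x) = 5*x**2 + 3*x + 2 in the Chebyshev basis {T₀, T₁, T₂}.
(9/2)T₀ + (3)T₁ + (5/2)T₂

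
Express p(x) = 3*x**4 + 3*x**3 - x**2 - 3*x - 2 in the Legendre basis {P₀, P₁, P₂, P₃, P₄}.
(-26/15)P₀ + (-6/5)P₁ + (22/21)P₂ + (6/5)P₃ + (24/35)P₄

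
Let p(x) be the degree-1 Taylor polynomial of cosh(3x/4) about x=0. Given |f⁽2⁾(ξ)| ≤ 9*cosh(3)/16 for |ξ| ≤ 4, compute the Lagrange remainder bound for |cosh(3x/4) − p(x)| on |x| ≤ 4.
9*cosh(3)/2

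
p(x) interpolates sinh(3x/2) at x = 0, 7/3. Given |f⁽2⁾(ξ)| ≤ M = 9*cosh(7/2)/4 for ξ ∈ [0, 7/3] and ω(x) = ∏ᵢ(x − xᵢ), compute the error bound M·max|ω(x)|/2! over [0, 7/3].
49*cosh(7/2)/32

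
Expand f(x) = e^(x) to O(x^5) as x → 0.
1 + x + x**2/2 + x**3/6 + x**4/24 + O(x**5)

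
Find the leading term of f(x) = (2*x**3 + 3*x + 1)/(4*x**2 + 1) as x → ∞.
x/2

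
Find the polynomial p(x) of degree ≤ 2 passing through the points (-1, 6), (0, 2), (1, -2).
2 - 4*x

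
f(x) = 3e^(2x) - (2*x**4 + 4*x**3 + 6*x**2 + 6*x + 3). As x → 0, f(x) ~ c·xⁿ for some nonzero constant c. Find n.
5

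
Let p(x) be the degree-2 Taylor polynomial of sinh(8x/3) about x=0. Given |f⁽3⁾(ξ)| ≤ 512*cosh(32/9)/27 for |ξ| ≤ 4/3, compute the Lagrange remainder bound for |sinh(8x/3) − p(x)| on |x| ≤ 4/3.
16384*cosh(32/9)/2187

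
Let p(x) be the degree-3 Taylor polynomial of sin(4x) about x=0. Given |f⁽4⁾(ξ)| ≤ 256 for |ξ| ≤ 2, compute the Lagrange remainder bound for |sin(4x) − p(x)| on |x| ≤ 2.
512/3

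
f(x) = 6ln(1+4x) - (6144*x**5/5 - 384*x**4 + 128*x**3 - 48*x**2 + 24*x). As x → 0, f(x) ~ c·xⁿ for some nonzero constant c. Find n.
6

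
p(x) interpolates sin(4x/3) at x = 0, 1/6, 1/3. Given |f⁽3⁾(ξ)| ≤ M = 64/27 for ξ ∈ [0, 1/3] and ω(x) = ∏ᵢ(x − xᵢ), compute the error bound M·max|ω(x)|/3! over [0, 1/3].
8*sqrt(3)/19683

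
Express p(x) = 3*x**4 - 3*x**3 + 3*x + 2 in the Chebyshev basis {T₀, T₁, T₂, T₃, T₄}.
(25/8)T₀ + (3/4)T₁ + (3/2)T₂ + (-3/4)T₃ + (3/8)T₄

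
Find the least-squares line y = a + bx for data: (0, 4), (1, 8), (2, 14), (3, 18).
a = 19/5, b = 24/5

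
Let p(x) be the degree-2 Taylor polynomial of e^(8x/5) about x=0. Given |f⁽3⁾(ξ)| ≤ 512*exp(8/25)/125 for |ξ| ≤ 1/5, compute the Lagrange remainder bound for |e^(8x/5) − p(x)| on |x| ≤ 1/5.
256*exp(8/25)/46875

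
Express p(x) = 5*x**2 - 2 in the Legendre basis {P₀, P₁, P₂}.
(-1/3)P₀ + (10/3)P₂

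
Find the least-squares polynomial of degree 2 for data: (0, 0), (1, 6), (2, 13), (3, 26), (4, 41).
8/35 + (117/35)x + (12/7)x²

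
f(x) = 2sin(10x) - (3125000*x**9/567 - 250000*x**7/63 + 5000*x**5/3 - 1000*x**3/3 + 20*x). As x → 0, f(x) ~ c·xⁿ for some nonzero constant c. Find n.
11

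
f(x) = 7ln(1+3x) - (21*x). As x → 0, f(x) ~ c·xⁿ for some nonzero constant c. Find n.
2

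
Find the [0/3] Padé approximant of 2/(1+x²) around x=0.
2/(x**2 + 1)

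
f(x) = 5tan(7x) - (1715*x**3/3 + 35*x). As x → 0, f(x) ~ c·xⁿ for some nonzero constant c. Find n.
5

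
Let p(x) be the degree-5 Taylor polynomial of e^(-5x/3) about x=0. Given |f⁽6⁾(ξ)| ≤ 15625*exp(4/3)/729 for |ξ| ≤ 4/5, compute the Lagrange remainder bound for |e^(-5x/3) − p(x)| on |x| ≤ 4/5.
256*exp(4/3)/32805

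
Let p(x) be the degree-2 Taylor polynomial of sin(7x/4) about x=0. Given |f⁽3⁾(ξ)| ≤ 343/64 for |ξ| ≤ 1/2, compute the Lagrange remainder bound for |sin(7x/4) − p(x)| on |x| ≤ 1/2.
343/3072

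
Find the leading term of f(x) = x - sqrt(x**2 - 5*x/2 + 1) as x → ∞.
5/4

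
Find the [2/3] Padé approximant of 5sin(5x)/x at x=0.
(25 - 875*x**2/12)/(5*x**2/4 + 1)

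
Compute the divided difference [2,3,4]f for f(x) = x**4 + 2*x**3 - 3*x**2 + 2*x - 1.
70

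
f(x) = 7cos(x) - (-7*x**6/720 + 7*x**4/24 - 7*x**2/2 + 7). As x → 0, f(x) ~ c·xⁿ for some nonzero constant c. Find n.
8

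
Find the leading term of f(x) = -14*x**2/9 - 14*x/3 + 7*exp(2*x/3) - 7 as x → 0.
28*x**3/81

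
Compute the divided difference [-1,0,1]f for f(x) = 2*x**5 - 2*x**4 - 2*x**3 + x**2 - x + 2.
-1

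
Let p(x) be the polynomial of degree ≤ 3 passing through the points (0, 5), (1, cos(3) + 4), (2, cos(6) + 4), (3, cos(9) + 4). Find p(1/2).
15*cos(3)/16 - 5*cos(6)/16 + cos(9)/16 + 69/16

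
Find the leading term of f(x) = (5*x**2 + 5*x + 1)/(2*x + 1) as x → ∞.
5*x/2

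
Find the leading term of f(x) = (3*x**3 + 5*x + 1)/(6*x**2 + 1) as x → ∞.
x/2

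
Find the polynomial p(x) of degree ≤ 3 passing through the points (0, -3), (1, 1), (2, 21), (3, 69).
2*x**3 + 2*x**2 - 3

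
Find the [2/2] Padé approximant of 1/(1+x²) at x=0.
1/(x**2 + 1)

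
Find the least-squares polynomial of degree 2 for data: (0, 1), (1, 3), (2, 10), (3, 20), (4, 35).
33/35 + (3/14)x + (29/14)x²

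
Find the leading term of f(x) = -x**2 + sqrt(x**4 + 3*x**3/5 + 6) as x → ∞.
3*x/10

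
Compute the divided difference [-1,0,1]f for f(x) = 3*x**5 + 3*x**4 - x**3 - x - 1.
3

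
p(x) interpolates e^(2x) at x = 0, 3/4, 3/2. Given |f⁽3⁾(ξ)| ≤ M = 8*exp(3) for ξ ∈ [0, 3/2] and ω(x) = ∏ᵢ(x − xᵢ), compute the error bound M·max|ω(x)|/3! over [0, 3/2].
sqrt(3)*exp(3)/8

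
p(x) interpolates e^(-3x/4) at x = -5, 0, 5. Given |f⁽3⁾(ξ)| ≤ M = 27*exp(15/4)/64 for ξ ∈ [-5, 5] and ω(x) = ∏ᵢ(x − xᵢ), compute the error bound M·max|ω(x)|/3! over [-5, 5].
125*sqrt(3)*exp(15/4)/64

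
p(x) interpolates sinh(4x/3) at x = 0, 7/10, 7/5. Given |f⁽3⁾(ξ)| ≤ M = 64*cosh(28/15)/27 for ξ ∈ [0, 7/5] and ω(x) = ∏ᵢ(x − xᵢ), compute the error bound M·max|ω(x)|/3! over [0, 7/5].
2744*sqrt(3)*cosh(28/15)/91125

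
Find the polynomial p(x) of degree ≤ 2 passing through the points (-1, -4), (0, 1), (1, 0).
-3*x**2 + 2*x + 1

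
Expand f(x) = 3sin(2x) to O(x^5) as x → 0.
6*x - 4*x**3 + O(x**5)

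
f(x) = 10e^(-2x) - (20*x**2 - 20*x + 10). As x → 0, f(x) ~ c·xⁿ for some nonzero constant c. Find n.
3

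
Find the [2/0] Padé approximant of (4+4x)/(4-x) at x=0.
5*x**2/16 + 5*x/4 + 1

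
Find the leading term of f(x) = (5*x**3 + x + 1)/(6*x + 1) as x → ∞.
5*x**2/6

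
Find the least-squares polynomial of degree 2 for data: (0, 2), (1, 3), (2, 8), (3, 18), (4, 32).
71/35 + (-19/14)x + (31/14)x²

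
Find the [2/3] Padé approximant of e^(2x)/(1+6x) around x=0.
(157*x**2/455 + 92*x/91 + 1)/(2644*x**3/1365 - 2553*x**2/455 + 456*x/91 + 1)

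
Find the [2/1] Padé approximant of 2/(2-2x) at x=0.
1/(1 - x)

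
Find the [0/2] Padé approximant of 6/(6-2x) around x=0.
1/(1 - x/3)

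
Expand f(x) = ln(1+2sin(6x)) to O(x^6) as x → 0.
12*x - 72*x**2 + 504*x**3 - 4320*x**4 + 39528*x**5 + O(x**6)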